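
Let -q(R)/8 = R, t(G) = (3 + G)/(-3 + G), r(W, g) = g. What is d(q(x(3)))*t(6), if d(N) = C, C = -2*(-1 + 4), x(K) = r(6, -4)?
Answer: -18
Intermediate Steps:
t(G) = (3 + G)/(-3 + G)
x(K) = -4
C = -6 (C = -2*3 = -6)
q(R) = -8*R
d(N) = -6
d(q(x(3)))*t(6) = -6*(3 + 6)/(-3 + 6) = -6*9/3 = -2*9 = -6*3 = -18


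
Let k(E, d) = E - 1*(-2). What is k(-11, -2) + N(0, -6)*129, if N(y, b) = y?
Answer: -9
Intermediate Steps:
k(E, d) = 2 + E (k(E, d) = E + 2 = 2 + E)
k(-11, -2) + N(0, -6)*129 = (2 - 11) + 0*129 = -9 + 0 = -9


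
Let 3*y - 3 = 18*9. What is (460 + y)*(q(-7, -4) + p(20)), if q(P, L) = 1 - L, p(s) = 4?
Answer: 4635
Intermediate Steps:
y = 55 (y = 1 + (18*9)/3 = 1 + (⅓)*162 = 1 + 54 = 55)
(460 + y)*(q(-7, -4) + p(20)) = (460 + 55)*((1 - 1*(-4)) + 4) = 515*((1 + 4) + 4) = 515*(5 + 4) = 515*9 = 4635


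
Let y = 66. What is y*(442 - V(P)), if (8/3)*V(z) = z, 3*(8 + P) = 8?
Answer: 29304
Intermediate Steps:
P = -16/3 (P = -8 + (1/3)*8 = -8 + 8/3 = -16/3 ≈ -5.3333)
V(z) = 3*z/8
y*(442 - V(P)) = 66*(442 - 3*(-16)/(8*3)) = 66*(442 - 1*(-2)) = 66*(442 + 2) = 66*444 = 29304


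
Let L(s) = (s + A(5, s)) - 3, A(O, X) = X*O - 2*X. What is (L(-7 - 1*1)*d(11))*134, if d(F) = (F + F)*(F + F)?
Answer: -2269960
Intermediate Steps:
A(O, X) = -2*X + O*X (A(O, X) = O*X - 2*X = -2*X + O*X)
d(F) = 4*F² (d(F) = (2*F)*(2*F) = 4*F²)
L(s) = -3 + 4*s (L(s) = (s + s*(-2 + 5)) - 3 = (s + s*3) - 3 = (s + 3*s) - 3 = 4*s - 3 = -3 + 4*s)
(L(-7 - 1*1)*d(11))*134 = ((-3 + 4*(-7 - 1*1))*(4*11²))*134 = ((-3 + 4*(-7 - 1))*(4*121))*134 = ((-3 + 4*(-8))*484)*134 = ((-3 - 32)*484)*134 = -35*484*134 = -16940*134 = -2269960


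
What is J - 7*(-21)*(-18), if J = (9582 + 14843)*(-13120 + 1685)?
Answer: -279302521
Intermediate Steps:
J = -279299875 (J = 24425*(-11435) = -279299875)
J - 7*(-21)*(-18) = -279299875 - 7*(-21)*(-18) = -279299875 - (-147)*(-18) = -279299875 - 1*2646 = -279299875 - 2646 = -279302521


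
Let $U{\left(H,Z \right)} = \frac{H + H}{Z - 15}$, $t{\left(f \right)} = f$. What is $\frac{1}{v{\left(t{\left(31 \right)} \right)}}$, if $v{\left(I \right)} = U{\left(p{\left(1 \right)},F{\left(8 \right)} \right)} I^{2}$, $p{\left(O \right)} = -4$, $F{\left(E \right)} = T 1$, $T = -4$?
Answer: $\frac{19}{7688} \approx 0.0024714$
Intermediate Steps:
$F{\left(E \right)} = -4$ ($F{\left(E \right)} = \left(-4\right) 1 = -4$)
$U{\left(H,Z \right)} = \frac{2 H}{-15 + Z}$
$v{\left(I \right)} = \frac{8 I^{2}}{19}$ ($v{\left(I \right)} = 2 \left(-4\right) \frac{1}{-15 - 4} I^{2} = 2 \left(-4\right) \frac{1}{-19} I^{2} = 2 \left(-4\right) \left(- \frac{1}{19}\right) I^{2} = \frac{8 I^{2}}{19}$)
$\frac{1}{v{\left(t{\left(31 \right)} \right)}} = \frac{1}{\frac{8}{19} \cdot 31^{2}} = \frac{1}{\frac{8}{19} \cdot 961} = \frac{1}{\frac{7688}{19}} = \frac{19}{7688}$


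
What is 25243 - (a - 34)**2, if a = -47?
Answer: 18682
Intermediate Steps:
25243 - (a - 34)**2 = 25243 - (-47 - 34)**2 = 25243 - 1*(-81)**2 = 25243 - 1*6561 = 25243 - 6561 = 18682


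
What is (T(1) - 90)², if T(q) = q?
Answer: 7921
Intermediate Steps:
(T(1) - 90)² = (1 - 90)² = (-89)² = 7921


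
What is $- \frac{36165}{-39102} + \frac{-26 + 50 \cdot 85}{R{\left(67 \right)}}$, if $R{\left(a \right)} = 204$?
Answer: $\frac{4792903}{221578} \approx 21.631$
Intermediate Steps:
$- \frac{36165}{-39102} + \frac{-26 + 50 \cdot 85}{R{\left(67 \right)}} = - \frac{36165}{-39102} + \frac{-26 + 50 \cdot 85}{204} = \left(-36165\right) \left(- \frac{1}{39102}\right) + \left(-26 + 4250\right) \frac{1}{204} = \frac{12055}{13034} + 4224 \cdot \frac{1}{204} = \frac{12055}{13034} + \frac{352}{17} = \frac{4792903}{221578}$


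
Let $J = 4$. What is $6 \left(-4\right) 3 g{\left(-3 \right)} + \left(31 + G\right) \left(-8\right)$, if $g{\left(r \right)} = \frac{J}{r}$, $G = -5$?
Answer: $-112$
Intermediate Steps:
$g{\left(r \right)} = \frac{4}{r}$
$6 \left(-4\right) 3 g{\left(-3 \right)} + \left(31 + G\right) \left(-8\right) = 6 \left(-4\right) 3 \frac{4}{-3} + \left(31 - 5\right) \left(-8\right) = \left(-24\right) 3 \cdot 4 \left(- \frac{1}{3}\right) + 26 \left(-8\right) = \left(-72\right) \left(- \frac{4}{3}\right) - 208 = 96 - 208 = -112$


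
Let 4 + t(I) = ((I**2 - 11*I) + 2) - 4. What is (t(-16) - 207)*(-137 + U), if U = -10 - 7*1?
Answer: -33726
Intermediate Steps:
t(I) = -6 + I**2 - 11*I (t(I) = -4 + (((I**2 - 11*I) + 2) - 4) = -4 + ((2 + I**2 - 11*I) - 4) = -4 + (-2 + I**2 - 11*I) = -6 + I**2 - 11*I)
U = -17 (U = -10 - 7 = -17)
(t(-16) - 207)*(-137 + U) = ((-6 + (-16)**2 - 11*(-16)) - 207)*(-137 - 17) = ((-6 + 256 + 176) - 207)*(-154) = (426 - 207)*(-154) = 219*(-154) = -33726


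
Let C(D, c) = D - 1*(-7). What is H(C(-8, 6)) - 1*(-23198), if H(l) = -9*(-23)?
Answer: 23405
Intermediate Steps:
C(D, c) = 7 + D (C(D, c) = D + 7 = 7 + D)
H(l) = 207
H(C(-8, 6)) - 1*(-23198) = 207 - 1*(-23198) = 207 + 23198 = 23405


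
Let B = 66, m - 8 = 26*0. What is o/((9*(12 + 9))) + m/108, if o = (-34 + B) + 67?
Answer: 113/189 ≈ 0.59788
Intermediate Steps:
m = 8 (m = 8 + 26*0 = 8 + 0 = 8)
o = 99 (o = (-34 + 66) + 67 = 32 + 67 = 99)
o/((9*(12 + 9))) + m/108 = 99/((9*(12 + 9))) + 8/108 = 99/((9*21)) + 8*(1/108) = 99/189 + 2/27 = 99*(1/189) + 2/27 = 11/21 + 2/27 = 113/189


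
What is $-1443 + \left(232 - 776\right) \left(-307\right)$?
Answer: $165565$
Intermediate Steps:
$-1443 + \left(232 - 776\right) \left(-307\right) = -1443 - -167008 = -1443 + 167008 = 165565$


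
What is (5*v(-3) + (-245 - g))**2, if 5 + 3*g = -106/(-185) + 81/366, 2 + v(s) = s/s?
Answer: 31481738717881/509404900 ≈ 61801.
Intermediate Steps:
v(s) = -1 (v(s) = -2 + s/s = -2 + 1 = -1)
g = -31641/22570 (g = -5/3 + (-106/(-185) + 81/366)/3 = -5/3 + (-106*(-1/185) + 81*(1/366))/3 = -5/3 + (106/185 + 27/122)/3 = -5/3 + (1/3)*(17927/22570) = -5/3 + 17927/67710 = -31641/22570 ≈ -1.4019)
(5*v(-3) + (-245 - g))**2 = (5*(-1) + (-245 - 1*(-31641/22570)))**2 = (-5 + (-245 + 31641/22570))**2 = (-5 - 5498009/22570)**2 = (-5610859/22570)**2 = 31481738717881/509404900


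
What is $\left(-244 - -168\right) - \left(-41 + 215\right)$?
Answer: $-250$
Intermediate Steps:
$\left(-244 - -168\right) - \left(-41 + 215\right) = \left(-244 + 168\right) - 174 = -76 - 174 = -250$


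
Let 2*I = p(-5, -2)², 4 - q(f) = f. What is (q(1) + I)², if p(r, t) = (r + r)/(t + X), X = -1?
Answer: 5929/81 ≈ 73.198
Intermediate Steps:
q(f) = 4 - f
p(r, t) = 2*r/(-1 + t) (p(r, t) = (r + r)/(t - 1) = (2*r)/(-1 + t) = 2*r/(-1 + t))
I = 50/9 (I = (2*(-5)/(-1 - 2))²/2 = (2*(-5)/(-3))²/2 = (2*(-5)*(-⅓))²/2 = (10/3)²/2 = (½)*(100/9) = 50/9 ≈ 5.5556)
(q(1) + I)² = ((4 - 1*1) + 50/9)² = ((4 - 1) + 50/9)² = (3 + 50/9)² = (77/9)² = 5929/81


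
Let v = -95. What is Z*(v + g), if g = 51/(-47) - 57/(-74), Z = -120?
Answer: 19890300/1739 ≈ 11438.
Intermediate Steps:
g = -1095/3478 (g = 51*(-1/47) - 57*(-1/74) = -51/47 + 57/74 = -1095/3478 ≈ -0.31484)
Z*(v + g) = -120*(-95 - 1095/3478) = -120*(-331505/3478) = 19890300/1739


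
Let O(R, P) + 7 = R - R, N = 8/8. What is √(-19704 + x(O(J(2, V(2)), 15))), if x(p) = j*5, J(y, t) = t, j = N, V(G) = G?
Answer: I*√19699 ≈ 140.35*I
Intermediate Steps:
N = 1 (N = 8*(⅛) = 1)
j = 1
O(R, P) = -7 (O(R, P) = -7 + (R - R) = -7 + 0 = -7)
x(p) = 5 (x(p) = 1*5 = 5)
√(-19704 + x(O(J(2, V(2)), 15))) = √(-19704 + 5) = √(-19699) = I*√19699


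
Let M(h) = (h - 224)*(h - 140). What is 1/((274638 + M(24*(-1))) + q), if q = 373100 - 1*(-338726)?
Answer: 1/1027136 ≈ 9.7358e-7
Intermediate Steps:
M(h) = (-224 + h)*(-140 + h)
q = 711826 (q = 373100 + 338726 = 711826)
1/((274638 + M(24*(-1))) + q) = 1/((274638 + (31360 + (24*(-1))² - 8736*(-1))) + 711826) = 1/((274638 + (31360 + (-24)² - 364*(-24))) + 711826) = 1/((274638 + (31360 + 576 + 8736)) + 711826) = 1/((274638 + 40672) + 711826) = 1/(315310 + 711826) = 1/1027136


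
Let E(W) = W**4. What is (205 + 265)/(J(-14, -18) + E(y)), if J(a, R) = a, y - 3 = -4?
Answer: -470/13 ≈ -36.154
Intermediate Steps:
y = -1 (y = 3 - 4 = -1)
(205 + 265)/(J(-14, -18) + E(y)) = (205 + 265)/(-14 + (-1)**4) = 470/(-14 + 1) = 470/(-13) = 470*(-1/13) = -470/13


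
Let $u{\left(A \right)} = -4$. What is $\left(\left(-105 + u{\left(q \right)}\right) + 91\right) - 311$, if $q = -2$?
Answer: $-329$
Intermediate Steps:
$\left(\left(-105 + u{\left(q \right)}\right) + 91\right) - 311 = \left(\left(-105 - 4\right) + 91\right) - 311 = \left(-109 + 91\right) - 311 = -18 - 311 = -329$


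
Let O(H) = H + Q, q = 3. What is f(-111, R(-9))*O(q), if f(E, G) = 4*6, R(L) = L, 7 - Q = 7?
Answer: 72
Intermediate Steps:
Q = 0 (Q = 7 - 1*7 = 7 - 7 = 0)
f(E, G) = 24
O(H) = H (O(H) = H + 0 = H)
f(-111, R(-9))*O(q) = 24*3 = 72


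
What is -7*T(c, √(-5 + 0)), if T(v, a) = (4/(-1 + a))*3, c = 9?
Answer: 14 + 14*I*√5 ≈ 14.0 + 31.305*I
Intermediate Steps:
T(v, a) = 12/(-1 + a)
-7*T(c, √(-5 + 0)) = -84/(-1 + √(-5 + 0)) = -84/(-1 + √(-5)) = -84/(-1 + I*√5)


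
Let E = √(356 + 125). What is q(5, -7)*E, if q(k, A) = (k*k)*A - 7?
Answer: -182*√481 ≈ -3991.6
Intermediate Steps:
q(k, A) = -7 + A*k² (q(k, A) = k²*A - 7 = A*k² - 7 = -7 + A*k²)
E = √481 ≈ 21.932
q(5, -7)*E = (-7 - 7*5²)*√481 = (-7 - 7*25)*√481 = (-7 - 175)*√481 = -182*√481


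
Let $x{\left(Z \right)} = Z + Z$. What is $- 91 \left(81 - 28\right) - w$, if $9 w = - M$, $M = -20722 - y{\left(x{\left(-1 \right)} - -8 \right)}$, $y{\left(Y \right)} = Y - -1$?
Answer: $- \frac{64136}{9} \approx -7126.2$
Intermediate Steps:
$x{\left(Z \right)} = 2 Z$
$y{\left(Y \right)} = 1 + Y$ ($y{\left(Y \right)} = Y + 1 = 1 + Y$)
$M = -20729$ ($M = -20722 - \left(1 + \left(2 \left(-1\right) - -8\right)\right) = -20722 - \left(1 + \left(-2 + 8\right)\right) = -20722 - \left(1 + 6\right) = -20722 - 7 = -20729$)
$w = \frac{20729}{9}$ ($w = \frac{\left(-1\right) \left(-20729\right)}{9} = \frac{1}{9} \cdot 20729 = \frac{20729}{9} \approx 2303.2$)
$- 91 \left(81 - 28\right) - w = - 91 \left(81 - 28\right) - \frac{20729}{9} = \left(-91\right) 53 - \frac{20729}{9} = -4823 - \frac{20729}{9} = - \frac{64136}{9}$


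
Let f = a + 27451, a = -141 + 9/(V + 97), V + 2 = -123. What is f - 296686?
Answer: -7542537/28 ≈ -2.6938e+5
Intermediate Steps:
V = -125 (V = -2 - 123 = -125)
a = -3957/28 (a = -141 + 9/(-125 + 97) = -141 + 9/(-28) = -141 - 1/28*9 = -141 - 9/28 = -3957/28 ≈ -141.32)
f = 764671/28 (f = -3957/28 + 27451 = 764671/28 ≈ 27310.)
f - 296686 = 764671/28 - 296686 = -7542537/28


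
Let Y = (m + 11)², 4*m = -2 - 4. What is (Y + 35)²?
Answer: 251001/16 ≈ 15688.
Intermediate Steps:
m = -3/2 (m = (-2 - 4)/4 = (¼)*(-6) = -3/2 ≈ -1.5000)
Y = 361/4 (Y = (-3/2 + 11)² = (19/2)² = 361/4 ≈ 90.250)
(Y + 35)² = (361/4 + 35)² = (501/4)² = 251001/16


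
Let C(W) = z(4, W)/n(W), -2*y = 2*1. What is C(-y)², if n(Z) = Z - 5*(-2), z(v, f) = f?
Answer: 1/121 ≈ 0.0082645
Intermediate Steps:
y = -1 ≈ -1.0000
n(Z) = 10 + Z (n(Z) = Z + 10 = 10 + Z)
C(W) = W/(10 + W)
C(-y)² = ((-1*(-1))/(10 - 1*(-1)))² = (1/(10 + 1))² = (1/11)² = 1/121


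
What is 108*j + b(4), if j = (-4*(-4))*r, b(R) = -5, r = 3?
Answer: 5179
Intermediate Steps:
j = 48 (j = -4*(-4)*3 = 16*3 = 48)
108*j + b(4) = 108*48 - 5 = 5184 - 5 = 5179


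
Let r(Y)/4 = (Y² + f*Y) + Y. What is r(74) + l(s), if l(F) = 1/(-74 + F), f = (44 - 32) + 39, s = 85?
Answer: 410257/11 ≈ 37296.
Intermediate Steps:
f = 51 (f = 12 + 39 = 51)
r(Y) = 4*Y² + 208*Y (r(Y) = 4*((Y² + 51*Y) + Y) = 4*(Y² + 52*Y) = 4*Y² + 208*Y)
r(74) + l(s) = 4*74*(52 + 74) + 1/(-74 + 85) = 4*74*126 + 1/11 = 37296 + 1/11 = 410257/11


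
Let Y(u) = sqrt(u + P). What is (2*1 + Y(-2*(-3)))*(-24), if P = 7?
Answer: -48 - 24*sqrt(13) ≈ -134.53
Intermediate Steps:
Y(u) = sqrt(7 + u) (Y(u) = sqrt(u + 7) = sqrt(7 + u))
(2*1 + Y(-2*(-3)))*(-24) = (2*1 + sqrt(7 - 2*(-3)))*(-24) = (2 + sqrt(7 + 6))*(-24) = (2 + sqrt(13))*(-24) = -48 - 24*sqrt(13)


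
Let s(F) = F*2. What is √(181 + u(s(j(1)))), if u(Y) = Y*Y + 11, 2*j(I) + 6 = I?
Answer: √217 ≈ 14.731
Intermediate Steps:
j(I) = -3 + I/2
s(F) = 2*F
u(Y) = 11 + Y² (u(Y) = Y² + 11 = 11 + Y²)
√(181 + u(s(j(1)))) = √(181 + (11 + (2*(-3 + (½)*1))²)) = √(181 + (11 + (2*(-3 + ½))²)) = √(181 + (11 + (2*(-5/2))²)) = √(181 + (11 + (-5)²)) = √(181 + (11 + 25)) = √(181 + 36) = √217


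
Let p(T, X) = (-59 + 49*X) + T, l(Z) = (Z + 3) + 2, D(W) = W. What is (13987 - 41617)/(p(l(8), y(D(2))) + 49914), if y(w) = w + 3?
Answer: -27630/50113 ≈ -0.55135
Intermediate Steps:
y(w) = 3 + w
l(Z) = 5 + Z (l(Z) = (3 + Z) + 2 = 5 + Z)
p(T, X) = -59 + T + 49*X
(13987 - 41617)/(p(l(8), y(D(2))) + 49914) = (13987 - 41617)/((-59 + (5 + 8) + 49*(3 + 2)) + 49914) = -27630/((-59 + 13 + 49*5) + 49914) = -27630/((-59 + 13 + 245) + 49914) = -27630/(199 + 49914) = -27630/50113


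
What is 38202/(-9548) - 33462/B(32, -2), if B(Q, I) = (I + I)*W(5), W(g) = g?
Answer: 19920696/11935 ≈ 1669.1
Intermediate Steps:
B(Q, I) = 10*I (B(Q, I) = (I + I)*5 = (2*I)*5 = 10*I)
38202/(-9548) - 33462/B(32, -2) = 38202/(-9548) - 33462/(10*(-2)) = 38202*(-1/9548) - 33462/(-20) = -19101/4774 - 33462*(-1/20) = -19101/4774 + 16731/10 = 19920696/11935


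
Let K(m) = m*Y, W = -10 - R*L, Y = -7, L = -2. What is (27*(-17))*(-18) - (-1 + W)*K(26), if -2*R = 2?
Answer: 5896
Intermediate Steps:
R = -1 (R = -½*2 = -1)
W = -12 (W = -10 - (-1*(-2)) = -10 - 2 = -12)
K(m) = -7*m (K(m) = m*(-7) = -7*m)
(27*(-17))*(-18) - (-1 + W)*K(26) = (27*(-17))*(-18) - (-1 - 12)*(-7*26) = -459*(-18) - (-13)*(-182) = 8262 - 1*2366 = 8262 - 2366 = 5896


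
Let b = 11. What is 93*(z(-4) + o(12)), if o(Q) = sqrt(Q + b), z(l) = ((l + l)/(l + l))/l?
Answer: -93/4 + 93*sqrt(23) ≈ 422.76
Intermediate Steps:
z(l) = 1/l (z(l) = ((2*l)/((2*l)))/l = ((2*l)*(1/(2*l)))/l = 1/l)
o(Q) = sqrt(11 + Q) (o(Q) = sqrt(Q + 11) = sqrt(11 + Q))
93*(z(-4) + o(12)) = 93*(1/(-4) + sqrt(11 + 12)) = 93*(-1/4 + sqrt(23)) = -93/4 + 93*sqrt(23)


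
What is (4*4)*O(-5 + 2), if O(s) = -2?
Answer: -32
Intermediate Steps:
(4*4)*O(-5 + 2) = (4*4)*(-2) = 16*(-2) = -32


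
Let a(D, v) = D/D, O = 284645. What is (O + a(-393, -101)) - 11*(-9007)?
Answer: 383723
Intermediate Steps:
a(D, v) = 1
(O + a(-393, -101)) - 11*(-9007) = (284645 + 1) - 11*(-9007) = 284646 + 99077 = 383723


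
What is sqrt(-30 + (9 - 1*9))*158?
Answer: 158*I*sqrt(30) ≈ 865.4*I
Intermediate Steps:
sqrt(-30 + (9 - 1*9))*158 = sqrt(-30 + (9 - 9))*158 = sqrt(-30 + 0)*158 = sqrt(-30)*158 = (I*sqrt(30))*158 = 158*I*sqrt(30)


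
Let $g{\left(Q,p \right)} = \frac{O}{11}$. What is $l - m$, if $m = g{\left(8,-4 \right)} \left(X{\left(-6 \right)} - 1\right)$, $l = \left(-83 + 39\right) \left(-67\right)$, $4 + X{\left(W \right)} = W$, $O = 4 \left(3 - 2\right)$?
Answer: $2952$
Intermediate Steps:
$O = 4$ ($O = 4 \cdot 1 = 4$)
$X{\left(W \right)} = -4 + W$
$g{\left(Q,p \right)} = \frac{4}{11}$
$l = 2948$ ($l = \left(-44\right) \left(-67\right) = 2948$)
$m = -4$ ($m = \frac{4 \left(\left(-4 - 6\right) - 1\right)}{11} = \frac{4 \left(-10 - 1\right)}{11} = \frac{4}{11} \left(-11\right) = -4$)
$l - m = 2948 - -4 = 2948 + 4 = 2952$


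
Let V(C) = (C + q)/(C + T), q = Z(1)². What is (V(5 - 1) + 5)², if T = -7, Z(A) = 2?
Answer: 49/9 ≈ 5.4444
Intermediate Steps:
q = 4 (q = 2² = 4)
V(C) = (4 + C)/(-7 + C) (V(C) = (C + 4)/(C - 7) = (4 + C)/(-7 + C))
(V(5 - 1) + 5)² = ((4 + (5 - 1))/(-7 + (5 - 1)) + 5)² = ((4 + 4)/(-7 + 4) + 5)² = (8/(-3) + 5)² = (-⅓*8 + 5)² = (-8/3 + 5)² = (7/3)² = 49/9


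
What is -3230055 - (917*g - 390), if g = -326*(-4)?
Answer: -4425433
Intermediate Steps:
g = 1304
-3230055 - (917*g - 390) = -3230055 - (917*1304 - 390) = -3230055 - (1195768 - 390) = -3230055 - 1*1195378 = -3230055 - 1195378 = -4425433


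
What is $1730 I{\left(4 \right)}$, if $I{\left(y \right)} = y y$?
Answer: $27680$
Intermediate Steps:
$I{\left(y \right)} = y^{2}$
$1730 I{\left(4 \right)} = 1730 \cdot 4^{2} = 1730 \cdot 16 = 27680$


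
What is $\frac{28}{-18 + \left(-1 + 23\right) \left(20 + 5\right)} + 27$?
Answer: $\frac{514}{19} \approx 27.053$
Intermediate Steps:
$\frac{28}{-18 + \left(-1 + 23\right) \left(20 + 5\right)} + 27 = \frac{28}{-18 + 22 \cdot 25} + 27 = \frac{28}{-18 + 550} + 27 = \frac{28}{532} + 27 = 28 \cdot \frac{1}{532} + 27 = \frac{1}{19} + 27 = \frac{514}{19}$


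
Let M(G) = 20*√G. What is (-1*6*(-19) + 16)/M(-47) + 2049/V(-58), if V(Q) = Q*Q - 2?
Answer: 2049/3362 - 13*I*√47/94 ≈ 0.60946 - 0.94812*I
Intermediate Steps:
V(Q) = -2 + Q² (V(Q) = Q² - 2 = -2 + Q²)
(-1*6*(-19) + 16)/M(-47) + 2049/V(-58) = (-1*6*(-19) + 16)/((20*√(-47))) + 2049/(-2 + (-58)²) = (-6*(-19) + 16)/((20*(I*√47))) + 2049/(-2 + 3364) = (114 + 16)/((20*I*√47)) + 2049/3362 = 130*(-I*√47/940) + 2049*(1/3362) = -13*I*√47/94 + 2049/3362 = 2049/3362 - 13*I*√47/94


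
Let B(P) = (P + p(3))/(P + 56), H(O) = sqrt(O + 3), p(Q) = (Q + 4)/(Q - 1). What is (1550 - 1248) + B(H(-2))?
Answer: 11479/38 ≈ 302.08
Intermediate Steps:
p(Q) = (4 + Q)/(-1 + Q)
H(O) = sqrt(3 + O)
B(P) = (7/2 + P)/(56 + P) (B(P) = (P + (4 + 3)/(-1 + 3))/(P + 56) = (P + 7/2)/(56 + P) = (7/2 + P)/(56 + P))
(1550 - 1248) + B(H(-2)) = (1550 - 1248) + (7/2 + sqrt(3 - 2))/(56 + sqrt(3 - 2)) = 302 + (7/2 + sqrt(1))/(56 + sqrt(1)) = 302 + (7/2 + 1)/(56 + 1) = 302 + (9/2)/57 = 302 + (1/57)*(9/2) = 302 + 3/38 = 11479/38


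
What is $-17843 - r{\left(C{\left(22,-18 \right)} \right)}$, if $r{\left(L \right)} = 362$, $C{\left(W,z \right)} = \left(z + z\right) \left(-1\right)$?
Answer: $-18205$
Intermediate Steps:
$C{\left(W,z \right)} = - 2 z$ ($C{\left(W,z \right)} = 2 z \left(-1\right) = - 2 z$)
$-17843 - r{\left(C{\left(22,-18 \right)} \right)} = -17843 - 362 = -18205$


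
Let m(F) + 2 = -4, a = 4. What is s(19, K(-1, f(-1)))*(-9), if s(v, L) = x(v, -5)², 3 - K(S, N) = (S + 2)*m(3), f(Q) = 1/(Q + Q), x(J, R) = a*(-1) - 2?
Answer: -324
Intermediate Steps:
m(F) = -6 (m(F) = -2 - 4 = -6)
x(J, R) = -6 (x(J, R) = 4*(-1) - 2 = -4 - 2 = -6)
f(Q) = 1/(2*Q)
K(S, N) = 15 + 6*S (K(S, N) = 3 - (S + 2)*(-6) = 3 - (2 + S)*(-6) = 3 - (-12 - 6*S) = 3 + (12 + 6*S) = 15 + 6*S)
s(v, L) = 36 (s(v, L) = (-6)² = 36)
s(19, K(-1, f(-1)))*(-9) = 36*(-9) = -324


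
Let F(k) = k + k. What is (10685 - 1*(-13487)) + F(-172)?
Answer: 23828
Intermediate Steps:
F(k) = 2*k
(10685 - 1*(-13487)) + F(-172) = (10685 - 1*(-13487)) + 2*(-172) = (10685 + 13487) - 344 = 24172 - 344 = 23828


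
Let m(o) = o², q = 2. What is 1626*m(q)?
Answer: 6504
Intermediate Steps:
1626*m(q) = 1626*2² = 1626*4 = 6504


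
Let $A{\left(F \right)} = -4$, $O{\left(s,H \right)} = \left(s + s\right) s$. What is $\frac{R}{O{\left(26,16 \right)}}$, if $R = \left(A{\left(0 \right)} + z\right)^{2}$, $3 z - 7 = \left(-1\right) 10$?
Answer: $\frac{25}{1352} \approx 0.018491$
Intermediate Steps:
$O{\left(s,H \right)} = 2 s^{2}$ ($O{\left(s,H \right)} = 2 s s = 2 s^{2}$)
$z = -1$ ($z = \frac{7}{3} + \frac{\left(-1\right) 10}{3} = \frac{7}{3} + \frac{1}{3} \left(-10\right) = \frac{7}{3} - \frac{10}{3} = -1$)
$R = 25$ ($R = \left(-4 - 1\right)^{2} = \left(-5\right)^{2} = 25$)
$\frac{R}{O{\left(26,16 \right)}} = \frac{25}{2 \cdot 26^{2}} = \frac{25}{2 \cdot 676} = \frac{25}{1352}$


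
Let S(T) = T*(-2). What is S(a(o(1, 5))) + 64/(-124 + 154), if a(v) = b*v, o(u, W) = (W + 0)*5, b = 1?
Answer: -718/15 ≈ -47.867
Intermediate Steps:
o(u, W) = 5*W (o(u, W) = W*5 = 5*W)
a(v) = v (a(v) = 1*v = v)
S(T) = -2*T
S(a(o(1, 5))) + 64/(-124 + 154) = -10*5 + 64/(-124 + 154) = -2*25 + 64/30 = -50 + (1/30)*64 = -50 + 32/15 = -718/15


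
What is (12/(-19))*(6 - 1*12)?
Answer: 72/19 ≈ 3.7895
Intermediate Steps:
(12/(-19))*(6 - 1*12) = (12*(-1/19))*(6 - 12) = -12/19*(-6) = 72/19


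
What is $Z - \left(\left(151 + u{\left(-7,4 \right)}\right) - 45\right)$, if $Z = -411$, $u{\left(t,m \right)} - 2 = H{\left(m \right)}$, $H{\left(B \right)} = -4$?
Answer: $-515$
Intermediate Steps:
$u{\left(t,m \right)} = -2$ ($u{\left(t,m \right)} = 2 - 4 = -2$)
$Z - \left(\left(151 + u{\left(-7,4 \right)}\right) - 45\right) = -411 - \left(\left(151 - 2\right) - 45\right) = -411 - \left(149 - 45\right) = -411 - 104 = -515$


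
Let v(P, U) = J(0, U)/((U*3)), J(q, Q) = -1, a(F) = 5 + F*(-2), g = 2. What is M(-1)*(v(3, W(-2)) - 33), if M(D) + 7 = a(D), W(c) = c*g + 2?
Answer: 0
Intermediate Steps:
a(F) = 5 - 2*F
W(c) = 2 + 2*c (W(c) = c*2 + 2 = 2*c + 2 = 2 + 2*c)
M(D) = -2 - 2*D (M(D) = -7 + (5 - 2*D) = -2 - 2*D)
v(P, U) = -1/(3*U) (v(P, U) = -1/(U*3) = -1/(3*U))
M(-1)*(v(3, W(-2)) - 33) = (-2 - 2*(-1))*(-1/(3*(2 + 2*(-2))) - 33) = (-2 + 2)*(-1/(3*(2 - 4)) - 33) = 0*(-⅓/(-2) - 33) = 0*(-⅓*(-½) - 33) = 0*(⅙ - 33) = 0*(-197/6) = 0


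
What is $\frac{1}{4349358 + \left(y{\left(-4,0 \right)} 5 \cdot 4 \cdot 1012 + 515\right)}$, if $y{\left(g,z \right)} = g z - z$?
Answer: $\frac{1}{4349873} \approx 2.2989 \cdot 10^{-7}$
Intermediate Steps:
$y{\left(g,z \right)} = - z + g z$
$\frac{1}{4349358 + \left(y{\left(-4,0 \right)} 5 \cdot 4 \cdot 1012 + 515\right)} = \frac{1}{4349358 + \left(0 \left(-1 - 4\right) 5 \cdot 4 \cdot 1012 + 515\right)} = \frac{1}{4349358 + \left(0 \left(-5\right) 5 \cdot 4 \cdot 1012 + 515\right)} = \frac{1}{4349358 + \left(0 \cdot 5 \cdot 4 \cdot 1012 + 515\right)} = \frac{1}{4349358 + \left(0 \cdot 4 \cdot 1012 + 515\right)} = \frac{1}{4349358 + \left(0 \cdot 1012 + 515\right)} = \frac{1}{4349358 + \left(0 + 515\right)} = \frac{1}{4349358 + 515} = \frac{1}{4349873}$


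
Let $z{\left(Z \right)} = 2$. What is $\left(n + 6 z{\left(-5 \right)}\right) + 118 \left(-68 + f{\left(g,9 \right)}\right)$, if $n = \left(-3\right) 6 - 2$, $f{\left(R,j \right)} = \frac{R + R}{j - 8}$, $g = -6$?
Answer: $-9448$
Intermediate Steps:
$f{\left(R,j \right)} = \frac{2 R}{-8 + j}$
$n = -20$ ($n = -18 - 2 = -20$)
$\left(n + 6 z{\left(-5 \right)}\right) + 118 \left(-68 + f{\left(g,9 \right)}\right) = \left(-20 + 6 \cdot 2\right) + 118 \left(-68 + 2 \left(-6\right) \frac{1}{-8 + 9}\right) = \left(-20 + 12\right) + 118 \left(-68 + 2 \left(-6\right) 1^{-1}\right) = -8 + 118 \left(-68 + 2 \left(-6\right) 1\right) = -8 + 118 \left(-68 - 12\right) = -8 + 118 \left(-80\right) = -8 - 9440 = -9448$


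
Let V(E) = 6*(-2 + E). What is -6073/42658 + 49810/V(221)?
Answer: 1058407529/28026306 ≈ 37.765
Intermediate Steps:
V(E) = -12 + 6*E
-6073/42658 + 49810/V(221) = -6073/42658 + 49810/(-12 + 6*221) = -6073*1/42658 + 49810/(-12 + 1326) = -6073/42658 + 49810/1314 = -6073/42658 + 49810*(1/1314) = -6073/42658 + 24905/657 = 1058407529/28026306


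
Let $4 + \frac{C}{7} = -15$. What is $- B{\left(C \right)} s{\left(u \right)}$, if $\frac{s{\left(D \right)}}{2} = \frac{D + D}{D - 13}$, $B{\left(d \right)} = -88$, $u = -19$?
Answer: $209$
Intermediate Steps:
$C = -133$ ($C = -28 + 7 \left(-15\right) = -28 - 105 = -133$)
$s{\left(D \right)} = \frac{4 D}{-13 + D}$ ($s{\left(D \right)} = 2 \frac{D + D}{D - 13} = 2 \frac{2 D}{-13 + D} = \frac{4 D}{-13 + D}$)
$- B{\left(C \right)} s{\left(u \right)} = \left(-1\right) \left(-88\right) 4 \left(-19\right) \frac{1}{-13 - 19} = 88 \cdot 4 \left(-19\right) \frac{1}{-32} = 88 \cdot 4 \left(-19\right) \left(- \frac{1}{32}\right) = 88 \cdot \frac{19}{8} = 209$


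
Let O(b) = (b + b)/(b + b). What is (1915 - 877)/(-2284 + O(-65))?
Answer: -346/761 ≈ -0.45466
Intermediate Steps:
O(b) = 1 (O(b) = (2*b)/((2*b)) = (2*b)*(1/(2*b)) = 1)
(1915 - 877)/(-2284 + O(-65)) = (1915 - 877)/(-2284 + 1) = 1038/(-2283) = 1038*(-1/2283) = -346/761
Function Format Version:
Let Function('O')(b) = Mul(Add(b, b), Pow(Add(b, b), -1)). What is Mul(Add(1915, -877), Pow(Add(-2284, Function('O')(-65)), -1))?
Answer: Rational(-346, 761) ≈ -0.45466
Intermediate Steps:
Function('O')(b) = 1 (Function('O')(b) = Mul(Mul(2, b), Pow(Mul(2, b), -1)) = Mul(Mul(2, b), Mul(Rational(1, 2), Pow(b, -1))) = 1)
Mul(Add(1915, -877), Pow(Add(-2284, Function('O')(-65)), -1)) = Mul(Add(1915, -877), Pow(Add(-2284, 1), -1)) = Mul(1038, Pow(-2283, -1)) = Mul(1038, Rational(-1, 2283)) = Rational(-346, 761)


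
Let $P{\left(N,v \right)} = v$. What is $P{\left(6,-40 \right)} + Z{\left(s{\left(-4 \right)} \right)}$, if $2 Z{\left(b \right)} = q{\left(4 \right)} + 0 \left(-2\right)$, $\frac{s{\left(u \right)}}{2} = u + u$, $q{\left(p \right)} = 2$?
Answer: $-39$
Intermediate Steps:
$s{\left(u \right)} = 4 u$ ($s{\left(u \right)} = 2 \left(u + u\right) = 2 \cdot 2 u = 4 u$)
$Z{\left(b \right)} = 1$ ($Z{\left(b \right)} = \frac{2 + 0 \left(-2\right)}{2} = \frac{2 + 0}{2} = \frac{1}{2} \cdot 2 = 1$)
$P{\left(6,-40 \right)} + Z{\left(s{\left(-4 \right)} \right)} = -40 + 1 = -39$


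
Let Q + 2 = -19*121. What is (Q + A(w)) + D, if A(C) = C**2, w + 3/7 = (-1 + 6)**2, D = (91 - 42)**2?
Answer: 34484/49 ≈ 703.75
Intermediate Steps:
D = 2401 (D = 49**2 = 2401)
w = 172/7 (w = -3/7 + (-1 + 6)**2 = -3/7 + 5**2 = -3/7 + 25 = 172/7 ≈ 24.571)
Q = -2301 (Q = -2 - 19*121 = -2 - 2299 = -2301)
(Q + A(w)) + D = (-2301 + (172/7)**2) + 2401 = (-2301 + 29584/49) + 2401 = -83165/49 + 2401 = 34484/49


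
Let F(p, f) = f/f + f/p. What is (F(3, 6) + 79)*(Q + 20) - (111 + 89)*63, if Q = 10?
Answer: -10140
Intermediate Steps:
F(p, f) = 1 + f/p
(F(3, 6) + 79)*(Q + 20) - (111 + 89)*63 = ((6 + 3)/3 + 79)*(10 + 20) - (111 + 89)*63 = ((⅓)*9 + 79)*30 - 200*63 = (3 + 79)*30 - 1*12600 = 82*30 - 12600 = 2460 - 12600 = -10140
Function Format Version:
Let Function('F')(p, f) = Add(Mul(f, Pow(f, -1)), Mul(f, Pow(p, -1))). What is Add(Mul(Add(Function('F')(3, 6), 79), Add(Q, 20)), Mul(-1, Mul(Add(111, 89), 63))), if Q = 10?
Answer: -10140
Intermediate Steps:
Function('F')(p, f) = Add(1, Mul(f, Pow(p, -1)))
Add(Mul(Add(Function('F')(3, 6), 79), Add(Q, 20)), Mul(-1, Mul(Add(111, 89), 63))) = Add(Mul(Add(Mul(Pow(3, -1), Add(6, 3)), 79), Add(10, 20)), Mul(-1, Mul(Add(111, 89), 63))) = Add(Mul(Add(Mul(Rational(1, 3), 9), 79), 30), Mul(-1, Mul(200, 63))) = Add(Mul(Add(3, 79), 30), Mul(-1, 12600)) = Add(Mul(82, 30), -12600) = Add(2460, -12600) = -10140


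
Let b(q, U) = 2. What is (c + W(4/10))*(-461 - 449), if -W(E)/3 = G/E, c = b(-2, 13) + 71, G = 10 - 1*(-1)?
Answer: 8645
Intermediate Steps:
G = 11 (G = 10 + 1 = 11)
c = 73 (c = 2 + 71 = 73)
W(E) = -33/E
(c + W(4/10))*(-461 - 449) = (73 - 33/(4/10))*(-461 - 449) = (73 - 33/(4*(1/10)))*(-910) = (73 - 33/2/5)*(-910) = (73 - 33*5/2)*(-910) = (73 - 165/2)*(-910) = -19/2*(-910) = 8645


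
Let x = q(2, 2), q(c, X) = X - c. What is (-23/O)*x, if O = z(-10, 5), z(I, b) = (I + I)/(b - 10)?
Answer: 0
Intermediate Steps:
z(I, b) = 2*I/(-10 + b) (z(I, b) = (2*I)/(-10 + b) = 2*I/(-10 + b))
O = 4 (O = 2*(-10)/(-10 + 5) = 2*(-10)/(-5) = 2*(-10)*(-⅕) = 4)
x = 0 (x = 2 - 1*2 = 2 - 2 = 0)
(-23/O)*x = -23/4*0 = 0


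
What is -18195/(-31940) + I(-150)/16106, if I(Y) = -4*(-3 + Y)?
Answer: 31259595/51442564 ≈ 0.60766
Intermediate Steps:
I(Y) = 12 - 4*Y
-18195/(-31940) + I(-150)/16106 = -18195/(-31940) + (12 - 4*(-150))/16106 = -18195*(-1/31940) + (12 + 600)*(1/16106) = 3639/6388 + 612*(1/16106) = 3639/6388 + 306/8053 = 31259595/51442564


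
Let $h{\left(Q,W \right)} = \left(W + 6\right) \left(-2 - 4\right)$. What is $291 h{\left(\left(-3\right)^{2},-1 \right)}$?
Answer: $-8730$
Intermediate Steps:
$h{\left(Q,W \right)} = -36 - 6 W$ ($h{\left(Q,W \right)} = \left(6 + W\right) \left(-6\right) = -36 - 6 W$)
$291 h{\left(\left(-3\right)^{2},-1 \right)} = 291 \left(-36 - -6\right) = 291 \left(-36 + 6\right) = 291 \left(-30\right) = -8730$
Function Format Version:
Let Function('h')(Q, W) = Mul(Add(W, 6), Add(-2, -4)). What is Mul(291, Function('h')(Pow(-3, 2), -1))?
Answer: -8730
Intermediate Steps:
Function('h')(Q, W) = Add(-36, Mul(-6, W)) (Function('h')(Q, W) = Mul(Add(6, W), -6) = Add(-36, Mul(-6, W)))
Mul(291, Function('h')(Pow(-3, 2), -1)) = Mul(291, Add(-36, Mul(-6, -1))) = Mul(291, Add(-36, 6)) = Mul(291, -30) = -8730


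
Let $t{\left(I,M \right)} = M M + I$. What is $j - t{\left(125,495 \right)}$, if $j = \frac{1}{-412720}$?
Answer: $- \frac{101178308001}{412720} \approx -2.4515 \cdot 10^{5}$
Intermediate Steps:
$t{\left(I,M \right)} = I + M^{2}$ ($t{\left(I,M \right)} = M^{2} + I = I + M^{2}$)
$j = - \frac{1}{412720} \approx -2.4229 \cdot 10^{-6}$
$j - t{\left(125,495 \right)} = - \frac{1}{412720} - \left(125 + 495^{2}\right) = - \frac{1}{412720} - \left(125 + 245025\right) = - \frac{1}{412720} - 245150 = - \frac{101178308001}{412720}$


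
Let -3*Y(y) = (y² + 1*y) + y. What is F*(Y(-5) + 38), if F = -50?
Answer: -1650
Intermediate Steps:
Y(y) = -2*y/3 - y²/3 (Y(y) = -((y² + 1*y) + y)/3 = -((y² + y) + y)/3 = -((y + y²) + y)/3 = -(y² + 2*y)/3 = -2*y/3 - y²/3)
F*(Y(-5) + 38) = -50*(-⅓*(-5)*(2 - 5) + 38) = -50*(-⅓*(-5)*(-3) + 38) = -50*(-5 + 38) = -50*33 = -1650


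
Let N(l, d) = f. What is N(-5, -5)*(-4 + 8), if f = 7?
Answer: 28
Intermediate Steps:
N(l, d) = 7
N(-5, -5)*(-4 + 8) = 7*(-4 + 8) = 7*4 = 28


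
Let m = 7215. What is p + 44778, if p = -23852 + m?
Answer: 28141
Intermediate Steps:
p = -16637 (p = -23852 + 7215 = -16637)
p + 44778 = -16637 + 44778 = 28141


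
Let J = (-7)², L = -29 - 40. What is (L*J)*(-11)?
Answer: 37191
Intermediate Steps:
L = -69
J = 49
(L*J)*(-11) = -69*49*(-11) = -3381*(-11) = 37191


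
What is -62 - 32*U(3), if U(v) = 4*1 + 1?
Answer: -222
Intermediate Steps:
U(v) = 5 (U(v) = 4 + 1 = 5)
-62 - 32*U(3) = -62 - 32*5 = -62 - 160 = -222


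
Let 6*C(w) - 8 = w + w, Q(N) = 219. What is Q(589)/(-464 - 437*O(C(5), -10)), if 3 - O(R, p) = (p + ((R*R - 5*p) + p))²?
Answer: 219/662902 ≈ 0.00033037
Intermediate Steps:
C(w) = 4/3 + w/3 (C(w) = 4/3 + (w + w)/6 = 4/3 + (2*w)/6 = 4/3 + w/3)
O(R, p) = 3 - (R² - 3*p)² (O(R, p) = 3 - (p + ((R*R - 5*p) + p))² = 3 - (p + ((R² - 5*p) + p))² = 3 - (p + (R² - 4*p))² = 3 - (R² - 3*p)²)
Q(589)/(-464 - 437*O(C(5), -10)) = 219/(-464 - 437*(3 - ((4/3 + (⅓)*5)² - 3*(-10))²)) = 219/(-464 - 437*(3 - ((4/3 + 5/3)² + 30)²)) = 219/(-464 - 437*(3 - (3² + 30)²)) = 219/(-464 - 437*(3 - (9 + 30)²)) = 219/(-464 - 437*(3 - 1*39²)) = 219/(-464 - 437*(3 - 1*1521)) = 219/(-464 - 437*(3 - 1521)) = 219/(-464 - 437*(-1518)) = 219/(-464 + 663366) = 219/662902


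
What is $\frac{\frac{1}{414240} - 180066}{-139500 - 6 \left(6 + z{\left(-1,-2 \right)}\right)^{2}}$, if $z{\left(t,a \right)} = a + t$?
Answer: $\frac{74590539839}{57808848960} \approx 1.2903$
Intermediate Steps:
$\frac{\frac{1}{414240} - 180066}{-139500 - 6 \left(6 + z{\left(-1,-2 \right)}\right)^{2}} = \frac{\frac{1}{414240} - 180066}{-139500 - 6 \left(6 - 3\right)^{2}} = - \frac{74590539839}{414240 \left(-139500 - 6 \cdot 3^{2}\right)} = - \frac{74590539839}{414240 \left(-139500 - 54\right)} = - \frac{74590539839}{414240 \left(-139554\right)} = \left(- \frac{74590539839}{414240}\right) \left(- \frac{1}{139554}\right) = \frac{74590539839}{57808848960}$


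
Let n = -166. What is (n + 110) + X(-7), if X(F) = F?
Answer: -63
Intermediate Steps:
(n + 110) + X(-7) = (-166 + 110) - 7 = -56 - 7 = -63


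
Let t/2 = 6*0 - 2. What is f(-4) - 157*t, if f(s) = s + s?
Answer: 620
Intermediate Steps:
f(s) = 2*s
t = -4 (t = 2*(6*0 - 2) = 2*(0 - 2) = 2*(-2) = -4)
f(-4) - 157*t = 2*(-4) - 157*(-4) = -8 + 628 = 620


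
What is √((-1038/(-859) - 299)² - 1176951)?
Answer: I*√803014606022/859 ≈ 1043.2*I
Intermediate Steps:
√((-1038/(-859) - 299)² - 1176951) = √((-1038*(-1/859) - 299)² - 1176951) = √((1038/859 - 299)² - 1176951) = √((-255803/859)² - 1176951) = √(65435174809/737881 - 1176951) = √(-803014606022/737881) = I*√803014606022/859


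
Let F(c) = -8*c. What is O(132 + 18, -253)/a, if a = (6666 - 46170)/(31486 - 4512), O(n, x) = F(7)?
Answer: 94409/2469 ≈ 38.238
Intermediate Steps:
O(n, x) = -56 (O(n, x) = -8*7 = -56)
a = -19752/13487 (a = -39504/26974 = -39504*1/26974 = -19752/13487 ≈ -1.4645)
O(132 + 18, -253)/a = -56/(-19752/13487) = -56*(-13487/19752) = 94409/2469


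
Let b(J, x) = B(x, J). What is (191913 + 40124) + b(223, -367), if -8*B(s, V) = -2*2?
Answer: 464075/2 ≈ 2.3204e+5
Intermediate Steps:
B(s, V) = ½ (B(s, V) = -(-1)*2/4 = -⅛*(-4) = ½)
b(J, x) = ½
(191913 + 40124) + b(223, -367) = (191913 + 40124) + ½ = 232037 + ½ = 464075/2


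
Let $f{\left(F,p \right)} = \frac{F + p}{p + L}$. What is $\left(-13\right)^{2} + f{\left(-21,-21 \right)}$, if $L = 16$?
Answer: $\frac{887}{5} \approx 177.4$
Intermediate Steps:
$f{\left(F,p \right)} = \frac{F + p}{16 + p}$ ($f{\left(F,p \right)} = \frac{F + p}{p + 16} = \frac{F + p}{16 + p}$)
$\left(-13\right)^{2} + f{\left(-21,-21 \right)} = \left(-13\right)^{2} + \frac{-21 - 21}{16 - 21} = 169 + \frac{1}{-5} \left(-42\right) = 169 - - \frac{42}{5} = 169 + \frac{42}{5} = \frac{887}{5}$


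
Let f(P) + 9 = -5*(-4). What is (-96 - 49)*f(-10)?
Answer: -1595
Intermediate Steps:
f(P) = 11 (f(P) = -9 - 5*(-4) = -9 + 20 = 11)
(-96 - 49)*f(-10) = (-96 - 49)*11 = -145*11 = -1595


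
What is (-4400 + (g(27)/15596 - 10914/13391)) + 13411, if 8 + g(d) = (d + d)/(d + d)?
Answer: 268820188845/29835148 ≈ 9010.2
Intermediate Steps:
g(d) = -7 (g(d) = -8 + (d + d)/(d + d) = -8 + (2*d)/((2*d)) = -8 + (2*d)*(1/(2*d)) = -8 + 1 = -7)
(-4400 + (g(27)/15596 - 10914/13391)) + 13411 = (-4400 + (-7/15596 - 10914/13391)) + 13411 = (-4400 + (-7*1/15596 - 10914*1/13391)) + 13411 = (-4400 + (-1/2228 - 10914/13391)) + 13411 = (-4400 - 24329783/29835148) + 13411 = -131298980983/29835148 + 13411 = 268820188845/29835148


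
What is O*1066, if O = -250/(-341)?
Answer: 266500/341 ≈ 781.53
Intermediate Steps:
O = 250/341 (O = -250*(-1/341) = 250/341 ≈ 0.73314)
O*1066 = (250/341)*1066 = 266500/341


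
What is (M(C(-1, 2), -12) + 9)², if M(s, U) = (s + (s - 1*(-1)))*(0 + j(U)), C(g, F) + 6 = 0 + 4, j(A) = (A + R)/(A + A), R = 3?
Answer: 3969/64 ≈ 62.016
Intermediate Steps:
j(A) = (3 + A)/(2*A) (j(A) = (A + 3)/(A + A) = (3 + A)/((2*A)) = (3 + A)*(1/(2*A)) = (3 + A)/(2*A))
C(g, F) = -2 (C(g, F) = -6 + (0 + 4) = -6 + 4 = -2)
M(s, U) = (1 + 2*s)*(3 + U)/(2*U) (M(s, U) = (s + (s - 1*(-1)))*(0 + (3 + U)/(2*U)) = (s + (s + 1))*((3 + U)/(2*U)) = (s + (1 + s))*((3 + U)/(2*U)) = (1 + 2*s)*((3 + U)/(2*U)) = (1 + 2*s)*(3 + U)/(2*U))
(M(C(-1, 2), -12) + 9)² = ((½)*(1 + 2*(-2))*(3 - 12)/(-12) + 9)² = ((½)*(-1/12)*(1 - 4)*(-9) + 9)² = ((½)*(-1/12)*(-3)*(-9) + 9)² = (-9/8 + 9)² = (63/8)² = 3969/64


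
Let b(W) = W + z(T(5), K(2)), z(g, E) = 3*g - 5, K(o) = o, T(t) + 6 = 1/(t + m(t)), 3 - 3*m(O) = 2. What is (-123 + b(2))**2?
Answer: 5267025/256 ≈ 20574.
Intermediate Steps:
m(O) = 1/3 (m(O) = 1 - 1/3*2 = 1 - 2/3 = 1/3)
T(t) = -6 + 1/(1/3 + t) (T(t) = -6 + 1/(t + 1/3) = -6 + 1/(1/3 + t))
z(g, E) = -5 + 3*g
b(W) = -359/16 + W (b(W) = W + (-5 + 3*(3*(-1 - 6*5)/(1 + 3*5))) = W + (-5 + 3*(3*(-1 - 30)/(1 + 15))) = W + (-5 + 3*(3*(-31)/16)) = W + (-5 + 3*(3*(1/16)*(-31))) = W + (-5 + 3*(-93/16)) = W + (-5 - 279/16) = W - 359/16 = -359/16 + W)
(-123 + b(2))**2 = (-123 + (-359/16 + 2))**2 = (-123 - 327/16)**2 = (-2295/16)**2 = 5267025/256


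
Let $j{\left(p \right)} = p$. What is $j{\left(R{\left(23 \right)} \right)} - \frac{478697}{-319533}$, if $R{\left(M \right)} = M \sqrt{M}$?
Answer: $\frac{478697}{319533} + 23 \sqrt{23} \approx 111.8$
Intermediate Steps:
$R{\left(M \right)} = M^{\frac{3}{2}}$
$j{\left(R{\left(23 \right)} \right)} - \frac{478697}{-319533} = 23^{\frac{3}{2}} - \frac{478697}{-319533} = 23 \sqrt{23} - 478697 \left(- \frac{1}{319533}\right) = 23 \sqrt{23} - - \frac{478697}{319533} = 23 \sqrt{23} + \frac{478697}{319533} = \frac{478697}{319533} + 23 \sqrt{23}$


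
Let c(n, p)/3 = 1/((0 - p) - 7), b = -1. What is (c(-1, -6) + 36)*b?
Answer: -33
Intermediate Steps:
c(n, p) = 3/(-7 - p) (c(n, p) = 3/((0 - p) - 7) = 3/(-p - 7) = 3/(-7 - p))
(c(-1, -6) + 36)*b = (-3/(7 - 6) + 36)*(-1) = (-3/1 + 36)*(-1) = (-3*1 + 36)*(-1) = (-3 + 36)*(-1) = 33*(-1) = -33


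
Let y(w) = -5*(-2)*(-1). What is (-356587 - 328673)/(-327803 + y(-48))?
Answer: 228420/109271 ≈ 2.0904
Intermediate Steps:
y(w) = -10 (y(w) = 10*(-1) = -10)
(-356587 - 328673)/(-327803 + y(-48)) = (-356587 - 328673)/(-327803 - 10) = -685260/(-327813) = -685260*(-1/327813) = 228420/109271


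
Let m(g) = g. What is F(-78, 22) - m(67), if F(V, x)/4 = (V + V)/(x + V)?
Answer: -391/7 ≈ -55.857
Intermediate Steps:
F(V, x) = 8*V/(V + x) (F(V, x) = 4*((V + V)/(x + V)) = 4*((2*V)/(V + x)) = 4*(2*V/(V + x)) = 8*V/(V + x))
F(-78, 22) - m(67) = 8*(-78)/(-78 + 22) - 1*67 = 8*(-78)/(-56) - 67 = 8*(-78)*(-1/56) - 67 = 78/7 - 67 = -391/7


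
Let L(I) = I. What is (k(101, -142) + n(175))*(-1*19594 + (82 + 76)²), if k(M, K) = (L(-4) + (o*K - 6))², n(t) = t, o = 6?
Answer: 3991086030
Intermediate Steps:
k(M, K) = (-10 + 6*K)² (k(M, K) = (-4 + (6*K - 6))² = (-4 + (-6 + 6*K))² = (-10 + 6*K)²)
(k(101, -142) + n(175))*(-1*19594 + (82 + 76)²) = (4*(-5 + 3*(-142))² + 175)*(-1*19594 + (82 + 76)²) = (4*(-5 - 426)² + 175)*(-19594 + 158²) = (4*(-431)² + 175)*(-19594 + 24964) = (4*185761 + 175)*5370 = (743044 + 175)*5370 = 743219*5370 = 3991086030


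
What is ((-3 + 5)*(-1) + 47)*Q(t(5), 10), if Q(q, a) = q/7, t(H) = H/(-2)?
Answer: -225/14 ≈ -16.071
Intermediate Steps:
t(H) = -H/2 (t(H) = H*(-1/2) = -H/2)
Q(q, a) = q/7 (Q(q, a) = q*(1/7) = q/7)
((-3 + 5)*(-1) + 47)*Q(t(5), 10) = ((-3 + 5)*(-1) + 47)*((-1/2*5)/7) = (2*(-1) + 47)*((1/7)*(-5/2)) = (-2 + 47)*(-5/14) = 45*(-5/14) = -225/14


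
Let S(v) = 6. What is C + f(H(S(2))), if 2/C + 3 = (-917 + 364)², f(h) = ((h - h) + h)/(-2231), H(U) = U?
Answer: -915187/341126593 ≈ -0.0026828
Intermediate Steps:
f(h) = -h/2231 (f(h) = (0 + h)*(-1/2231) = h*(-1/2231) = -h/2231)
C = 1/152903 (C = 2/(-3 + (-917 + 364)²) = 2/(-3 + (-553)²) = 2/(-3 + 305809) = 2/305806 = 2*(1/305806) = 1/152903 ≈ 6.5401e-6)
C + f(H(S(2))) = 1/152903 - 1/2231*6 = 1/152903 - 6/2231 = -915187/341126593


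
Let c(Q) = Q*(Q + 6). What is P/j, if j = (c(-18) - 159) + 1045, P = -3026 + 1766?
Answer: -630/551 ≈ -1.1434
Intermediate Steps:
c(Q) = Q*(6 + Q)
P = -1260
j = 1102 (j = (-18*(6 - 18) - 159) + 1045 = (-18*(-12) - 159) + 1045 = (216 - 159) + 1045 = 57 + 1045 = 1102)
P/j = -1260/1102 = -1260*1/1102 = -630/551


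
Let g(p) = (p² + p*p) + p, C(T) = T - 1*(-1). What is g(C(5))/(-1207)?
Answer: -78/1207 ≈ -0.064623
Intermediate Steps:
C(T) = 1 + T (C(T) = T + 1 = 1 + T)
g(p) = p + 2*p² (g(p) = (p² + p²) + p = 2*p² + p = p + 2*p²)
g(C(5))/(-1207) = ((1 + 5)*(1 + 2*(1 + 5)))/(-1207) = (6*(1 + 2*6))*(-1/1207) = (6*(1 + 12))*(-1/1207) = (6*13)*(-1/1207) = 78*(-1/1207) = -78/1207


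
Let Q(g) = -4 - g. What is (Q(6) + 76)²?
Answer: 4356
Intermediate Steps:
(Q(6) + 76)² = ((-4 - 1*6) + 76)² = ((-4 - 6) + 76)² = (-10 + 76)² = 66² = 4356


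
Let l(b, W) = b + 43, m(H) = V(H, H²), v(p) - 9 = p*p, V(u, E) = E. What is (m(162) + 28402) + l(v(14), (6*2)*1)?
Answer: 54894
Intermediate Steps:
v(p) = 9 + p² (v(p) = 9 + p*p = 9 + p²)
m(H) = H²
l(b, W) = 43 + b
(m(162) + 28402) + l(v(14), (6*2)*1) = (162² + 28402) + (43 + (9 + 14²)) = (26244 + 28402) + (43 + (9 + 196)) = 54646 + (43 + 205) = 54646 + 248 = 54894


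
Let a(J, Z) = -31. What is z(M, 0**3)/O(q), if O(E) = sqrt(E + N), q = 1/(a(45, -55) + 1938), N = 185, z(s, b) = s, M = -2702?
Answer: -1351*sqrt(168195493)/88199 ≈ -198.65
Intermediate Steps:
q = 1/1907 (q = 1/(-31 + 1938) = 1/1907 ≈ 0.00052438)
O(E) = sqrt(185 + E) (O(E) = sqrt(E + 185) = sqrt(185 + E))
z(M, 0**3)/O(q) = -2702/sqrt(185 + 1/1907) = -2702*sqrt(168195493)/176398 = -1351*sqrt(168195493)/88199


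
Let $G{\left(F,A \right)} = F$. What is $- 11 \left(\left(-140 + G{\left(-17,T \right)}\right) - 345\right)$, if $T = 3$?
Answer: $5522$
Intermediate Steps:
$- 11 \left(\left(-140 + G{\left(-17,T \right)}\right) - 345\right) = - 11 \left(\left(-140 - 17\right) - 345\right) = - 11 \left(-157 - 345\right) = \left(-11\right) \left(-502\right) = 5522$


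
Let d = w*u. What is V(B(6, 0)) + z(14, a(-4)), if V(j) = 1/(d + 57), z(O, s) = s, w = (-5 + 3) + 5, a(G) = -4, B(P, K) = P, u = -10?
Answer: -107/27 ≈ -3.9630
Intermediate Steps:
w = 3 (w = -2 + 5 = 3)
d = -30 (d = 3*(-10) = -30)
V(j) = 1/27 (V(j) = 1/(-30 + 57) = 1/27)
V(B(6, 0)) + z(14, a(-4)) = 1/27 - 4 = -107/27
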